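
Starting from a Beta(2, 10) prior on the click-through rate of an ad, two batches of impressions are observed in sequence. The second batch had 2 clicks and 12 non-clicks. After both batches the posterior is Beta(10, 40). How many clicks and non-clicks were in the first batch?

Sequential conjugate updates are equivalent to a single update on the pooled data, so total successes = posterior α − prior α and total failures = posterior β − prior β.
Total across both batches: 10−2=8 clicks, 40−10=30 non-clicks.
Subtract the second batch: 8−2=6 clicks and 30−12=18 non-clicks.

6 clicks and 18 non-clicks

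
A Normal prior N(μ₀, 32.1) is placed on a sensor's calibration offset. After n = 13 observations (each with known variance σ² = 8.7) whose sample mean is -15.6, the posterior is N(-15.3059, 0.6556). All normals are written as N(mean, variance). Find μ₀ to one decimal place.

μ₀ = -1.2

With known observation variance, the Normal–Normal posterior has precision τ_n = τ₀ + n/σ² and mean μ_n = (τ₀μ₀ + (n/σ²)x̄)/τ_n.
Here τ₀ = 1/32.1 = 0.031153 and τ_data = 13/8.7 = 1.494253, so τ_n = 1.525406.
Rearranging for μ₀: μ₀ = (μ_n·τ_n − τ_data·x̄)/τ₀ = (-15.3059·1.525406 − 1.494253·-15.6) / 0.031153 = -0.037365/0.031153 ≈ -1.2.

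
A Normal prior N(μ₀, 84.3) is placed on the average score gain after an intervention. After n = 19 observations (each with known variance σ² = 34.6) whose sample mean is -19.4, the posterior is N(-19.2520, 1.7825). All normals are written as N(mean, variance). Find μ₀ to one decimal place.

μ₀ = -12.4

With known observation variance, the Normal–Normal posterior has precision τ_n = τ₀ + n/σ² and mean μ_n = (τ₀μ₀ + (n/σ²)x̄)/τ_n.
Here τ₀ = 1/84.3 = 0.011862 and τ_data = 19/34.6 = 0.549133, so τ_n = 0.560995.
Rearranging for μ₀: μ₀ = (μ_n·τ_n − τ_data·x̄)/τ₀ = (-19.2520·0.560995 − 0.549133·-19.4) / 0.011862 = -0.147096/0.011862 ≈ -12.4.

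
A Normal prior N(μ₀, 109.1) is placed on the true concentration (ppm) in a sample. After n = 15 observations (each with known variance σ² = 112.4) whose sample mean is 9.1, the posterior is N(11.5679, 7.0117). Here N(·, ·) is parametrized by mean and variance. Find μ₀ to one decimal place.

The posterior mean is a precision-weighted average: μ_n = (τ₀μ₀ + τ_data·x̄)/(τ₀+τ_data), with τ₀=1/σ₀² and τ_data=n/σ².
Here τ₀ = 1/109.1 = 0.009166 and τ_data = 15/112.4 = 0.133452, so τ_n = 0.142618.
Rearranging for μ₀: μ₀ = (μ_n·τ_n − τ_data·x̄)/τ₀ = (11.5679·0.142618 − 0.133452·9.1) / 0.009166 = 0.435378/0.009166 ≈ 47.5.

μ₀ = 47.5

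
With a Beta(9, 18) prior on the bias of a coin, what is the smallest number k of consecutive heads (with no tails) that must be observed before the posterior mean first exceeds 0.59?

After k heads and 0 tails the posterior is Beta(9+k, 18), with mean (9+k)/(9+18+k).
Set (9+k)/(27+k) > 0.59 and solve: k > (0.59·27 − 9)/(1 − 0.59) = 16.902.
The smallest integer exceeding 16.902 is 17, and checking k=17: (26)/(44) = 0.5909 > 0.59.

k = 17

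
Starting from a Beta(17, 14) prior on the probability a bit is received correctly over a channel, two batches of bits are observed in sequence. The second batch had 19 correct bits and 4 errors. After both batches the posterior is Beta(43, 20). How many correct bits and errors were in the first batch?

Because Beta–binomial updating is additive in the counts, the combined data contributed (α_post−α_prior, β_post−β_prior) successes and failures.
Total across both batches: 43−17=26 correct bits, 20−14=6 errors.
Subtract the second batch: 26−19=7 correct bits and 6−4=2 errors.

7 correct bits and 2 errors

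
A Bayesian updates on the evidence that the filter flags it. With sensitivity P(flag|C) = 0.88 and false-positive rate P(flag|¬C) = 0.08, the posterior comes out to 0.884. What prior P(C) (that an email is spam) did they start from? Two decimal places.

Bayes' rule in odds form gives O(C|E) = O(C)·[P(E|C)/P(E|¬C)], hence O(C) = O(C|E)/LR.
Posterior odds = 0.884/(1−0.884) = 7.6207. LR = 0.88/0.08 = 11.0000.
Prior odds = 7.6207/11.0000 = 0.6928, so P(C) = 0.6928/(1+0.6928) ≈ 0.41.

P(C) = 0.41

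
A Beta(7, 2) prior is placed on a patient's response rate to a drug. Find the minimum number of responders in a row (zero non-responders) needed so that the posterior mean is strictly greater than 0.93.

k = 20

After k responders and 0 non-responders the posterior is Beta(7+k, 2), with mean (7+k)/(7+2+k).
Set (7+k)/(9+k) > 0.93 and solve: k > (0.93·9 − 7)/(1 − 0.93) = 19.571.
The smallest integer exceeding 19.571 is 20, and checking k=20: (27)/(29) = 0.9310 > 0.93.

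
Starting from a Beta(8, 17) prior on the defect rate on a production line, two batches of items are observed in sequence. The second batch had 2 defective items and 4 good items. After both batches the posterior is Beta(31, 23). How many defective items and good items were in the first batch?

Because Beta–binomial updating is additive in the counts, the combined data contributed (α_post−α_prior, β_post−β_prior) successes and failures.
Total across both batches: 31−8=23 defective items, 23−17=6 good items.
Subtract the second batch: 23−2=21 defective items and 6−4=2 good items.

21 defective items and 2 good items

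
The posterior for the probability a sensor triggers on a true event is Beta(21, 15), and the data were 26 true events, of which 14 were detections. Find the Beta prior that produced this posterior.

Beta(7, 3)

Beta is conjugate to the binomial likelihood: posterior = Beta(a+s, b+f).
Subtract the data counts: 21−14=7, 15−12=3.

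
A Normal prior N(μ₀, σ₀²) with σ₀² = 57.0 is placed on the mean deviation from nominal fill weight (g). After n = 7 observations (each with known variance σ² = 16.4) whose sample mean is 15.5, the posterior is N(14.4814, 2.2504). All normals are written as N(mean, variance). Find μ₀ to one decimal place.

μ₀ = -10.3

The posterior mean is a precision-weighted average: μ_n = (τ₀μ₀ + τ_data·x̄)/(τ₀+τ_data), with τ₀=1/σ₀² and τ_data=n/σ².
Here τ₀ = 1/57.0 = 0.017544 and τ_data = 7/16.4 = 0.426829, so τ_n = 0.444373.
Rearranging for μ₀: μ₀ = (μ_n·τ_n − τ_data·x̄)/τ₀ = (14.4814·0.444373 − 0.426829·15.5) / 0.017544 = -0.180706/0.017544 ≈ -10.3.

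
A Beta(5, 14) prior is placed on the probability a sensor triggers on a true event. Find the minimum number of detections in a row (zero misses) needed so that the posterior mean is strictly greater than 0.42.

After k detections and 0 misses the posterior is Beta(5+k, 14), with mean (5+k)/(5+14+k).
Set (5+k)/(19+k) > 0.42 and solve: k > (0.42·19 − 5)/(1 − 0.42) = 5.138.
The smallest integer exceeding 5.138 is 6, and checking k=6: (11)/(25) = 0.4400 > 0.42.

k = 6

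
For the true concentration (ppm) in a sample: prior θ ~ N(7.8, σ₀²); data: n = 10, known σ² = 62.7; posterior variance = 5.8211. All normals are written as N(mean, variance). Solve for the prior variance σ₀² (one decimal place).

For the Normal–Normal model with known σ², precisions add: τ_n = τ₀ + n/σ².
So 1/σ₀² = 1/5.8211 − 10/62.7 = 0.171789 − 0.159490 = 0.012299.
Hence σ₀² = 1/0.012299 ≈ 81.3.

σ₀² = 81.3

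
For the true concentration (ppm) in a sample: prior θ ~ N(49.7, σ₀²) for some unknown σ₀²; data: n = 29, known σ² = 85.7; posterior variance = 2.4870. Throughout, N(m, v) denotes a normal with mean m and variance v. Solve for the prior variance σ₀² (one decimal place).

For the Normal–Normal model with known σ², precisions add: τ_n = τ₀ + n/σ².
So 1/σ₀² = 1/2.4870 − 29/85.7 = 0.402091 − 0.338390 = 0.063701.
Hence σ₀² = 1/0.063701 ≈ 15.7.

σ₀² = 15.7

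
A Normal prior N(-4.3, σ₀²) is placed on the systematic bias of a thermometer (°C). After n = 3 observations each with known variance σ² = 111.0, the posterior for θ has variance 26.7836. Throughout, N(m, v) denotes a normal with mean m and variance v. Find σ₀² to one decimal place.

σ₀² = 97.0

For the Normal–Normal model with known σ², precisions add: τ_n = τ₀ + n/σ².
So 1/σ₀² = 1/26.7836 − 3/111.0 = 0.037336 − 0.027027 = 0.010309.
Hence σ₀² = 1/0.010309 ≈ 97.0.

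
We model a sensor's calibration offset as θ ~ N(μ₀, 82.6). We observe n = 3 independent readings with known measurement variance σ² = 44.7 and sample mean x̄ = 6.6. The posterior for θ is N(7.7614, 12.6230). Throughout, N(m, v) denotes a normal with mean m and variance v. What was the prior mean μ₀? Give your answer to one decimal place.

μ₀ = 14.2

With known observation variance, the Normal–Normal posterior has precision τ_n = τ₀ + n/σ² and mean μ_n = (τ₀μ₀ + (n/σ²)x̄)/τ_n.
Here τ₀ = 1/82.6 = 0.012107 and τ_data = 3/44.7 = 0.067114, so τ_n = 0.079221.
Rearranging for μ₀: μ₀ = (μ_n·τ_n − τ_data·x̄)/τ₀ = (7.7614·0.079221 − 0.067114·6.6) / 0.012107 = 0.171913/0.012107 ≈ 14.2.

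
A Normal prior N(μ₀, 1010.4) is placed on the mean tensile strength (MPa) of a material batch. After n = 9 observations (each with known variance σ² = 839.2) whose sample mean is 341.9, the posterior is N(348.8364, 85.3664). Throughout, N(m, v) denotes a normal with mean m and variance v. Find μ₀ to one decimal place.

The posterior mean is a precision-weighted average: μ_n = (τ₀μ₀ + τ_data·x̄)/(τ₀+τ_data), with τ₀=1/σ₀² and τ_data=n/σ².
Here τ₀ = 1/1010.4 = 0.000990 and τ_data = 9/839.2 = 0.010724, so τ_n = 0.011714.
Rearranging for μ₀: μ₀ = (μ_n·τ_n − τ_data·x̄)/τ₀ = (348.8364·0.011714 − 0.010724·341.9) / 0.000990 = 0.419734/0.000990 ≈ 424.0.

μ₀ = 424.0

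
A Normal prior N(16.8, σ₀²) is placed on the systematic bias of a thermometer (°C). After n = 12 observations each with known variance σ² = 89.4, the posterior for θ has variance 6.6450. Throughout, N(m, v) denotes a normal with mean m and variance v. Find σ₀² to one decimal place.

σ₀² = 61.5

For the Normal–Normal model with known σ², precisions add: τ_n = τ₀ + n/σ².
So 1/σ₀² = 1/6.6450 − 12/89.4 = 0.150489 − 0.134228 = 0.016261.
Hence σ₀² = 1/0.016261 ≈ 61.5.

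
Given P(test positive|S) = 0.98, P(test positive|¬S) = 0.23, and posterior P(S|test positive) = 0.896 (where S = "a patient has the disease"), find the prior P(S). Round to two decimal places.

In odds form, posterior odds = prior odds × likelihood ratio, so prior odds = posterior odds ÷ LR.
Posterior odds = 0.896/(1−0.896) = 8.6154. LR = 0.98/0.23 = 4.2609.
Prior odds = 8.6154/4.2609 = 2.0220, so P(S) = 2.0220/(1+2.0220) ≈ 0.67.

P(S) = 0.67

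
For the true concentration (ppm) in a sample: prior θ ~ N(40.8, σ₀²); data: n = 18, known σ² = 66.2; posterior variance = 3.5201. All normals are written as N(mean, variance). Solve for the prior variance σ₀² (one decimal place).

For the Normal–Normal model with known σ², precisions add: τ_n = τ₀ + n/σ².
So 1/σ₀² = 1/3.5201 − 18/66.2 = 0.284083 − 0.271903 = 0.012180.
Hence σ₀² = 1/0.012180 ≈ 82.1.

σ₀² = 82.1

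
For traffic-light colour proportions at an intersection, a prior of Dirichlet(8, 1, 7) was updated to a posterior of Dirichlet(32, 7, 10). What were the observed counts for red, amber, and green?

counts (24, 6, 3)

For a Dirichlet(α) prior with multinomial counts c, the posterior is Dirichlet(α + c) componentwise.
Counts are posterior − prior componentwise: 32−8=24, 7−1=6, 10−7=3.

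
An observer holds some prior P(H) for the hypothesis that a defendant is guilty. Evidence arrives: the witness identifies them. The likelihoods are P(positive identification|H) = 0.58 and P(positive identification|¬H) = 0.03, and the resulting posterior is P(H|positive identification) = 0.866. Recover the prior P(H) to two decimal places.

In odds form, posterior odds = prior odds × likelihood ratio, so prior odds = posterior odds ÷ LR.
Posterior odds = 0.866/(1−0.866) = 6.4627. LR = 0.58/0.03 = 19.3333.
Prior odds = 6.4627/19.3333 = 0.3343, so P(H) = 0.3343/(1+0.3343) ≈ 0.25.

P(H) = 0.25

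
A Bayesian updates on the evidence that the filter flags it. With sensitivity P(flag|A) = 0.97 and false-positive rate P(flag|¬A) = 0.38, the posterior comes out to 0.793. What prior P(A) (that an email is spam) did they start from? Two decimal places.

P(A) = 0.60

Bayes' rule in odds form gives O(A|E) = O(A)·[P(E|A)/P(E|¬A)], hence O(A) = O(A|E)/LR.
Posterior odds = 0.793/(1−0.793) = 3.8309. LR = 0.97/0.38 = 2.5526.
Prior odds = 3.8309/2.5526 = 1.5008, so P(A) = 1.5008/(1+1.5008) ≈ 0.60.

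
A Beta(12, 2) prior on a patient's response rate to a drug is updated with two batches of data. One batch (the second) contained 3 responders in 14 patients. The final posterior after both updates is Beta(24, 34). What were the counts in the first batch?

9 responders and 21 non-responders

Sequential conjugate updates are equivalent to a single update on the pooled data, so total successes = posterior α − prior α and total failures = posterior β − prior β.
Total across both batches: 24−12=12 responders, 34−2=32 non-responders.
Subtract the second batch: 12−3=9 responders and 32−11=21 non-responders.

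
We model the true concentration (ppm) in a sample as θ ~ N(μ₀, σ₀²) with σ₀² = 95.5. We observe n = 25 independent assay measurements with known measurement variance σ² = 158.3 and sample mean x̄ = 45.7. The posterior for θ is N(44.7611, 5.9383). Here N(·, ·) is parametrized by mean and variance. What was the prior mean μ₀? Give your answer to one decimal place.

μ₀ = 30.6

The posterior mean is a precision-weighted average: μ_n = (τ₀μ₀ + τ_data·x̄)/(τ₀+τ_data), with τ₀=1/σ₀² and τ_data=n/σ².
Here τ₀ = 1/95.5 = 0.010471 and τ_data = 25/158.3 = 0.157928, so τ_n = 0.168399.
Rearranging for μ₀: μ₀ = (μ_n·τ_n − τ_data·x̄)/τ₀ = (44.7611·0.168399 − 0.157928·45.7) / 0.010471 = 0.320415/0.010471 ≈ 30.6.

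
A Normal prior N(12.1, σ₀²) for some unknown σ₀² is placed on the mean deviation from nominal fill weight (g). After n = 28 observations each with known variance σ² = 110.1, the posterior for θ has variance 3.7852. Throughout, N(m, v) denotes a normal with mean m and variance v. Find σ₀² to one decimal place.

For the Normal–Normal model with known σ², precisions add: τ_n = τ₀ + n/σ².
So 1/σ₀² = 1/3.7852 − 28/110.1 = 0.264187 − 0.254314 = 0.009873.
Hence σ₀² = 1/0.009873 ≈ 101.3.

σ₀² = 101.3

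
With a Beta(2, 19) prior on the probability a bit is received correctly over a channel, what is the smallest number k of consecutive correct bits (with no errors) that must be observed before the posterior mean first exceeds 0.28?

k = 6

After k correct bits and 0 errors the posterior is Beta(2+k, 19), with mean (2+k)/(2+19+k).
Set (2+k)/(21+k) > 0.28 and solve: k > (0.28·21 − 2)/(1 − 0.28) = 5.389.
The smallest integer exceeding 5.389 is 6, and checking k=6: (8)/(27) = 0.2963 > 0.28.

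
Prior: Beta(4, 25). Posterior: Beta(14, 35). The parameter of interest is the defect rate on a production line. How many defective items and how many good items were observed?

10 defective items and 10 good items

A Beta(a, b) prior with s successes and f failures in binomial data gives a Beta(a+s, b+f) posterior.
Match parameters: s=14−4=10, f=35−25=10.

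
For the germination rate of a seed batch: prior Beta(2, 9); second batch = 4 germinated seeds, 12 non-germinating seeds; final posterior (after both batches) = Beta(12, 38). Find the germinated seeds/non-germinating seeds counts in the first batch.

Because Beta–binomial updating is additive in the counts, the combined data contributed (α_post−α_prior, β_post−β_prior) successes and failures.
Total across both batches: 12−2=10 germinated seeds, 38−9=29 non-germinating seeds.
Subtract the second batch: 10−4=6 germinated seeds and 29−12=17 non-germinating seeds.

6 germinated seeds and 17 non-germinating seeds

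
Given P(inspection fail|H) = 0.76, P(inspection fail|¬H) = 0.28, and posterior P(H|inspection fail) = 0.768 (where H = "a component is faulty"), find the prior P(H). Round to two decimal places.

P(H) = 0.55

In odds form, posterior odds = prior odds × likelihood ratio, so prior odds = posterior odds ÷ LR.
Posterior odds = 0.768/(1−0.768) = 3.3103. LR = 0.76/0.28 = 2.7143.
Prior odds = 3.3103/2.7143 = 1.2196, so P(H) = 1.2196/(1+1.2196) ≈ 0.55.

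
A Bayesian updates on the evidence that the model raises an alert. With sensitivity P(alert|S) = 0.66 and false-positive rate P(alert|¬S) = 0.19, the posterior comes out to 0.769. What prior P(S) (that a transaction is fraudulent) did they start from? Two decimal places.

P(S) = 0.49

In odds form, posterior odds = prior odds × likelihood ratio, so prior odds = posterior odds ÷ LR.
Posterior odds = 0.769/(1−0.769) = 3.3290. LR = 0.66/0.19 = 3.4737.
Prior odds = 3.3290/3.4737 = 0.9583, so P(S) = 0.9583/(1+0.9583) ≈ 0.49.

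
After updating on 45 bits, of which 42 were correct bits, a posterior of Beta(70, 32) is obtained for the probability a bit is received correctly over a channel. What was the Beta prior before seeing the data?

Beta(28, 29)

A Beta(α, β) prior with s successes and f failures in binomial data gives a Beta(α+s, β+f) posterior.
So α = 70 − 42 = 28 and β = 32 − 3 = 29.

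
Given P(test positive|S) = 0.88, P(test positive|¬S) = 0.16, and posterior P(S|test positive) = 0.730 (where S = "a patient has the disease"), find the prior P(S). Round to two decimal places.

P(S) = 0.33

In odds form, posterior odds = prior odds × likelihood ratio, so prior odds = posterior odds ÷ LR.
Posterior odds = 0.730/(1−0.730) = 2.7037. LR = 0.88/0.16 = 5.5000.
Prior odds = 2.7037/5.5000 = 0.4916, so P(S) = 0.4916/(1+0.4916) ≈ 0.33.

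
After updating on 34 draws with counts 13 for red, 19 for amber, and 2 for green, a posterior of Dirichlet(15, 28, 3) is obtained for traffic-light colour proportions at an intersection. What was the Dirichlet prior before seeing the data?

For a Dirichlet(α) prior with multinomial counts c, the posterior is Dirichlet(α + c) componentwise.
Subtract each count from the matching posterior parameter: 15−13=2, 28−19=9, 3−2=1.

Dirichlet(2, 9, 1)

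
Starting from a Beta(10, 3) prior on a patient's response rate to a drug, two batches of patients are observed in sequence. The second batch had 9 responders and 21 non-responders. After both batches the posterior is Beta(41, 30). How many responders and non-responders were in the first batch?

Because Beta–binomial updating is additive in the counts, the combined data contributed (α_post−α_prior, β_post−β_prior) successes and failures.
Total across both batches: 41−10=31 responders, 30−3=27 non-responders.
Subtract the second batch: 31−9=22 responders and 27−21=6 non-responders.

22 responders and 6 non-responders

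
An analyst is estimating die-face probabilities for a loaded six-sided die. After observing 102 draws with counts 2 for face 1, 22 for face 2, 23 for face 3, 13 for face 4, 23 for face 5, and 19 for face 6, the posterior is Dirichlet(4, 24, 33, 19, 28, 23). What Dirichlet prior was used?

Dirichlet(2, 2, 10, 6, 5, 4)

For a Dirichlet(α) prior with multinomial counts c, the posterior is Dirichlet(α + c) componentwise.
Subtract each count from the matching posterior parameter: 4−2=2, 24−22=2, 33−23=10, 19−13=6, 28−23=5, 23−19=4.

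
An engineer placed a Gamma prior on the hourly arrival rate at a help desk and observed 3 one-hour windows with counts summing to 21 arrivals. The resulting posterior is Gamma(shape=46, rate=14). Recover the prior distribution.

Gamma(shape=25, rate=11)

A Gamma(α, β) prior (rate parametrization) on a Poisson rate with n observations summing to S gives posterior Gamma(α+S, β+n).
So α = 46 − 21 = 25 and β = 14 − 3 = 11.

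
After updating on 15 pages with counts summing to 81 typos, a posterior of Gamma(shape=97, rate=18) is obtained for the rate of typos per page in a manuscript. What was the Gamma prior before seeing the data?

Gamma(shape=16, rate=3)

A Gamma(α, β) prior (rate parametrization) on a Poisson rate with n observations summing to S gives posterior Gamma(α+S, β+n).
So α = 97 − 81 = 16 and β = 18 − 15 = 3.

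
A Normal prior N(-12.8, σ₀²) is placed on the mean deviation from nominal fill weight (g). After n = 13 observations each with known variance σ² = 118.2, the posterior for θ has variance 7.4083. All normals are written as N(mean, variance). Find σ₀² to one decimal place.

Posterior precision equals prior precision plus data precision: 1/σ_n² = 1/σ₀² + n/σ².
So 1/σ₀² = 1/7.4083 − 13/118.2 = 0.134984 − 0.109983 = 0.025001.
Hence σ₀² = 1/0.025001 ≈ 40.0.

σ₀² = 40.0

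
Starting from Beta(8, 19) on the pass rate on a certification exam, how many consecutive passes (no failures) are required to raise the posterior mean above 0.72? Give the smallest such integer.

After k passes and 0 failures the posterior is Beta(8+k, 19), with mean (8+k)/(8+19+k).
Set (8+k)/(27+k) > 0.72 and solve: k > (0.72·27 − 8)/(1 − 0.72) = 40.857.
The smallest integer exceeding 40.857 is 41, and checking k=41: (49)/(68) = 0.7206 > 0.72.

k = 41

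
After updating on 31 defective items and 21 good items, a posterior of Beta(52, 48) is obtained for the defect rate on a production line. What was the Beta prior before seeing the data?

A Beta(a, b) prior with s successes and f failures in binomial data gives a Beta(a+s, b+f) posterior.
So a = 52 − 31 = 21 and b = 48 − 21 = 27.

Beta(21, 27)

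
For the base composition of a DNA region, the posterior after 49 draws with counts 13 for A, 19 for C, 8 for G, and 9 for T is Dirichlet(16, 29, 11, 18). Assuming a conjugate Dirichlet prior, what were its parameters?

For a Dirichlet(α) prior with multinomial counts c, the posterior is Dirichlet(α + c) componentwise.
Subtract each count from the matching posterior parameter: 16−13=3, 29−19=10, 11−8=3, 18−9=9.

Dirichlet(3, 10, 3, 9)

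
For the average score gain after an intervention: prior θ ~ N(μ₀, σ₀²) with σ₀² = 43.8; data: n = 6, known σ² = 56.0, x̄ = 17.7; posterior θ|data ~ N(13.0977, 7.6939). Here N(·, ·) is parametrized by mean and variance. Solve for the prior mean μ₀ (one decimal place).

The posterior mean is a precision-weighted average: μ_n = (τ₀μ₀ + τ_data·x̄)/(τ₀+τ_data), with τ₀=1/σ₀² and τ_data=n/σ².
Here τ₀ = 1/43.8 = 0.022831 and τ_data = 6/56.0 = 0.107143, so τ_n = 0.129974.
Rearranging for μ₀: μ₀ = (μ_n·τ_n − τ_data·x̄)/τ₀ = (13.0977·0.129974 − 0.107143·17.7) / 0.022831 = -0.194071/0.022831 ≈ -8.5.

μ₀ = -8.5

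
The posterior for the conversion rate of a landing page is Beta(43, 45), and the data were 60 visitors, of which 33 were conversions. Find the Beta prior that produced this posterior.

A Beta(a, b) prior with s successes and f failures in binomial data gives a Beta(a+s, b+f) posterior.
So a = 43 − 33 = 10 and b = 45 − 27 = 18.

Beta(10, 18)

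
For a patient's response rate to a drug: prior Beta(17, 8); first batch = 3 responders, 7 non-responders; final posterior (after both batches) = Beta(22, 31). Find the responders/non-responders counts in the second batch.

2 responders and 16 non-responders

Because Beta–binomial updating is additive in the counts, the combined data contributed (α_post−α_prior, β_post−β_prior) successes and failures.
Total across both batches: 22−17=5 responders, 31−8=23 non-responders.
Subtract the first batch: 5−3=2 responders and 23−7=16 non-responders.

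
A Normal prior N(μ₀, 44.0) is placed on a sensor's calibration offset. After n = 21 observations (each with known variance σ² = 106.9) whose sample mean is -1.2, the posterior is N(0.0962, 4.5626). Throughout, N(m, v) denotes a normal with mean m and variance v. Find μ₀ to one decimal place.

With known observation variance, the Normal–Normal posterior has precision τ_n = τ₀ + n/σ² and mean μ_n = (τ₀μ₀ + (n/σ²)x̄)/τ_n.
Here τ₀ = 1/44.0 = 0.022727 and τ_data = 21/106.9 = 0.196445, so τ_n = 0.219172.
Rearranging for μ₀: μ₀ = (μ_n·τ_n − τ_data·x̄)/τ₀ = (0.0962·0.219172 − 0.196445·-1.2) / 0.022727 = 0.256818/0.022727 ≈ 11.3.

μ₀ = 11.3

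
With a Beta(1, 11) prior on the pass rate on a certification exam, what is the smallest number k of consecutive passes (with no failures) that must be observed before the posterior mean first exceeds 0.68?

k = 23

After k passes and 0 failures the posterior is Beta(1+k, 11), with mean (1+k)/(1+11+k).
Set (1+k)/(12+k) > 0.68 and solve: k > (0.68·12 − 1)/(1 − 0.68) = 22.375.
The smallest integer exceeding 22.375 is 23, and checking k=23: (24)/(35) = 0.6857 > 0.68.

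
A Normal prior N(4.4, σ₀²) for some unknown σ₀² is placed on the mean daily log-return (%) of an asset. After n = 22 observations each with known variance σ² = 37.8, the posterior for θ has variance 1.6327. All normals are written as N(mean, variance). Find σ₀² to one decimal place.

For the Normal–Normal model with known σ², precisions add: τ_n = τ₀ + n/σ².
So 1/σ₀² = 1/1.6327 − 22/37.8 = 0.612482 − 0.582011 = 0.030471.
Hence σ₀² = 1/0.030471 ≈ 32.8.

σ₀² = 32.8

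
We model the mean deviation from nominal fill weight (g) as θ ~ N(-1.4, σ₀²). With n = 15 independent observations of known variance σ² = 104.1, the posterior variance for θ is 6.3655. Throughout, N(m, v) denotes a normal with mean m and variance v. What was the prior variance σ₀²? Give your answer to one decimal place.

Posterior precision equals prior precision plus data precision: 1/σ_n² = 1/σ₀² + n/σ².
So 1/σ₀² = 1/6.3655 − 15/104.1 = 0.157097 − 0.144092 = 0.013005.
Hence σ₀² = 1/0.013005 ≈ 76.9.

σ₀² = 76.9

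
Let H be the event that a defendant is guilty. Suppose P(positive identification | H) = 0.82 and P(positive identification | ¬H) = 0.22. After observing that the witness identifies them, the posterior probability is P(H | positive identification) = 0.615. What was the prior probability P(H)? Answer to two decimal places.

Bayes' rule in odds form gives O(H|E) = O(H)·[P(E|H)/P(E|¬H)], hence O(H) = O(H|E)/LR.
Posterior odds = 0.615/(1−0.615) = 1.5974. LR = 0.82/0.22 = 3.7273.
Prior odds = 1.5974/3.7273 = 0.4286, so P(H) = 0.4286/(1+0.4286) ≈ 0.30.

P(H) = 0.30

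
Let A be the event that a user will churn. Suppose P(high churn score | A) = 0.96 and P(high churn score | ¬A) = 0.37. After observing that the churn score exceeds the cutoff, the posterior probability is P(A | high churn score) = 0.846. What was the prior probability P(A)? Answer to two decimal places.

P(A) = 0.68

Bayes' rule in odds form gives O(A|E) = O(A)·[P(E|A)/P(E|¬A)], hence O(A) = O(A|E)/LR.
Posterior odds = 0.846/(1−0.846) = 5.4935. LR = 0.96/0.37 = 2.5946.
Prior odds = 5.4935/2.5946 = 2.1173, so P(A) = 2.1173/(1+2.1173) ≈ 0.68.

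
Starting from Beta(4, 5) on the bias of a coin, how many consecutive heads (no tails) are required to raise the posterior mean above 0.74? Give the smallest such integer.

k = 11

After k heads and 0 tails the posterior is Beta(4+k, 5), with mean (4+k)/(4+5+k).
Set (4+k)/(9+k) > 0.74 and solve: k > (0.74·9 − 4)/(1 − 0.74) = 10.231.
The smallest integer exceeding 10.231 is 11.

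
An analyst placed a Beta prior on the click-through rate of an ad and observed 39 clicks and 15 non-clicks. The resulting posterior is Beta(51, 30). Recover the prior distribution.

Under Beta–binomial conjugacy the posterior parameters are (α+s, β+f).
So α = 51 − 39 = 12 and β = 30 − 15 = 15.

Beta(12, 15)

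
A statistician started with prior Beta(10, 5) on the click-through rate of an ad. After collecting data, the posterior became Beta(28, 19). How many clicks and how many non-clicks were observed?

18 clicks and 14 non-clicks

Beta is conjugate to the binomial likelihood: posterior = Beta(α+s, β+f).
So s = 28 − 10 = 18 and f = 19 − 5 = 14.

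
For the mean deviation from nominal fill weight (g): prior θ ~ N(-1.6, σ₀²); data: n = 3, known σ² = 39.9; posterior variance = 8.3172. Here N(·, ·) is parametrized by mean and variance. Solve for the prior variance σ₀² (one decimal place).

For the Normal–Normal model with known σ², precisions add: τ_n = τ₀ + n/σ².
So 1/σ₀² = 1/8.3172 − 3/39.9 = 0.120233 − 0.075188 = 0.045045.
Hence σ₀² = 1/0.045045 ≈ 22.2.

σ₀² = 22.2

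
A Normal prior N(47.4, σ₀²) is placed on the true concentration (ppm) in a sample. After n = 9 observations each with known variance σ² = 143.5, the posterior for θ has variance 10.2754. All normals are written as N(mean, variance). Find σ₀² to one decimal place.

σ₀² = 28.9

Posterior precision equals prior precision plus data precision: 1/σ_n² = 1/σ₀² + n/σ².
So 1/σ₀² = 1/10.2754 − 9/143.5 = 0.097320 − 0.062718 = 0.034602.
Hence σ₀² = 1/0.034602 ≈ 28.9.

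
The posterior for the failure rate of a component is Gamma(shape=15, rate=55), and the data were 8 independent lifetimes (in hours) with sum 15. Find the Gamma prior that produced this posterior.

Gamma(shape=7, rate=40)

For an exponential likelihood with a Gamma(α, β) prior on the rate, n observations with total T give posterior Gamma(α+n, β+T).
So α = 15 − 8 = 7 and β = 55 − 15 = 40.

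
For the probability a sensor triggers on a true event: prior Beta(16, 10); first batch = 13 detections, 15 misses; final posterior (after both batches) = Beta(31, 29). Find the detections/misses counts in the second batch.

2 detections and 4 misses

Sequential conjugate updates are equivalent to a single update on the pooled data, so total successes = posterior α − prior α and total failures = posterior β − prior β.
Total across both batches: 31−16=15 detections, 29−10=19 misses.
Subtract the first batch: 15−13=2 detections and 19−15=4 misses.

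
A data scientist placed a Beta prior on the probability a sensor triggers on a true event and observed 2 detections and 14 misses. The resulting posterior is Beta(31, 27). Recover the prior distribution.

A Beta(α, β) prior with s successes and f failures in binomial data gives a Beta(α+s, β+f) posterior.
So α = 31 − 2 = 29 and β = 27 − 14 = 13.

Beta(29, 13)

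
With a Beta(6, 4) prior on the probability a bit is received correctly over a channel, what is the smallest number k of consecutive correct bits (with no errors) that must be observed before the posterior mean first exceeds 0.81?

After k correct bits and 0 errors the posterior is Beta(6+k, 4), with mean (6+k)/(6+4+k).
Set (6+k)/(10+k) > 0.81 and solve: k > (0.81·10 − 6)/(1 − 0.81) = 11.053.
The smallest integer exceeding 11.053 is 12, and checking k=12: (18)/(22) = 0.8182 > 0.81.

k = 12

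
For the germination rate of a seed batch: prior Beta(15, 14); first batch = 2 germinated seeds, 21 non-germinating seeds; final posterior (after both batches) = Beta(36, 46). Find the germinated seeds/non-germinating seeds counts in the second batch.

Sequential conjugate updates are equivalent to a single update on the pooled data, so total successes = posterior α − prior α and total failures = posterior β − prior β.
Total across both batches: 36−15=21 germinated seeds, 46−14=32 non-germinating seeds.
Subtract the first batch: 21−2=19 germinated seeds and 32−21=11 non-germinating seeds.

19 germinated seeds and 11 non-germinating seeds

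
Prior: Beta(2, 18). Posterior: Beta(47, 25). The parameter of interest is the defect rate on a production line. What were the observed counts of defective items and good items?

45 defective items and 7 good items

A Beta(α, β) prior with s successes and f failures in binomial data gives a Beta(α+s, β+f) posterior.
Match parameters: s=47−2=45, f=25−18=7.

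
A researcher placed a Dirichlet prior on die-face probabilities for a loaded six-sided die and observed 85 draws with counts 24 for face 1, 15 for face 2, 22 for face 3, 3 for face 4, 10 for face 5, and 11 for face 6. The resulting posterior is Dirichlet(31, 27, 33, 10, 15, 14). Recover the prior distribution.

Dirichlet(7, 12, 11, 7, 5, 3)

For a Dirichlet(α) prior with multinomial counts c, the posterior is Dirichlet(α + c) componentwise.
Subtract each count from the matching posterior parameter: 31−24=7, 27−15=12, 33−22=11, 10−3=7, 15−10=5, 14−11=3.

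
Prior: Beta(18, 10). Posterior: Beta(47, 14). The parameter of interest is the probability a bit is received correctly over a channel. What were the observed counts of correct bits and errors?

29 correct bits and 4 errors

Under Beta–binomial conjugacy the posterior parameters are (a+s, b+f).
Match parameters: s=47−18=29, f=14−10=4.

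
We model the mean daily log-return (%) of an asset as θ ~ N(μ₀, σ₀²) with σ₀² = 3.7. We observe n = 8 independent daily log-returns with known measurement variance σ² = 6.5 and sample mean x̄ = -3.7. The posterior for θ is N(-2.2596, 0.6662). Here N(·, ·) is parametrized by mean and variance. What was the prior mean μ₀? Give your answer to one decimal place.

The posterior mean is a precision-weighted average: μ_n = (τ₀μ₀ + τ_data·x̄)/(τ₀+τ_data), with τ₀=1/σ₀² and τ_data=n/σ².
Here τ₀ = 1/3.7 = 0.270270 and τ_data = 8/6.5 = 1.230769, so τ_n = 1.501039.
Rearranging for μ₀: μ₀ = (μ_n·τ_n − τ_data·x̄)/τ₀ = (-2.2596·1.501039 − 1.230769·-3.7) / 0.270270 = 1.162098/0.270270 ≈ 4.3.

μ₀ = 4.3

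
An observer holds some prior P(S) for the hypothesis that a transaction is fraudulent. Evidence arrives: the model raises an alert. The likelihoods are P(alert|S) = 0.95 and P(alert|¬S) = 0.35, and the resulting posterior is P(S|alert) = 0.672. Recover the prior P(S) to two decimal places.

P(S) = 0.43

In odds form, posterior odds = prior odds × likelihood ratio, so prior odds = posterior odds ÷ LR.
Posterior odds = 0.672/(1−0.672) = 2.0488. LR = 0.95/0.35 = 2.7143.
Prior odds = 2.0488/2.7143 = 0.7548, so P(S) = 0.7548/(1+0.7548) ≈ 0.43.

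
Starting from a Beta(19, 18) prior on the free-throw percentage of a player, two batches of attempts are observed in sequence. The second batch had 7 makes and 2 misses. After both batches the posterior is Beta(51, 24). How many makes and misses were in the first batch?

Sequential conjugate updates are equivalent to a single update on the pooled data, so total successes = posterior α − prior α and total failures = posterior β − prior β.
Total across both batches: 51−19=32 makes, 24−18=6 misses.
Subtract the second batch: 32−7=25 makes and 6−2=4 misses.

25 makes and 4 misses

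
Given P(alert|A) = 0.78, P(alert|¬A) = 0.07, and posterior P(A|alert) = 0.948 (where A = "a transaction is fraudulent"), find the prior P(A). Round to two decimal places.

Bayes' rule in odds form gives O(A|E) = O(A)·[P(E|A)/P(E|¬A)], hence O(A) = O(A|E)/LR.
Posterior odds = 0.948/(1−0.948) = 18.2308. LR = 0.78/0.07 = 11.1429.
Prior odds = 18.2308/11.1429 = 1.6361, so P(A) = 1.6361/(1+1.6361) ≈ 0.62.

P(A) = 0.62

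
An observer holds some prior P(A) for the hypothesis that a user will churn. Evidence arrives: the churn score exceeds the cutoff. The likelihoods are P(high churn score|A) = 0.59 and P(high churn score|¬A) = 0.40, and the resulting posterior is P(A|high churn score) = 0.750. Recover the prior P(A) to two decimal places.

P(A) = 0.67

In odds form, posterior odds = prior odds × likelihood ratio, so prior odds = posterior odds ÷ LR.
Posterior odds = 0.750/(1−0.750) = 3.0000. LR = 0.59/0.40 = 1.4750.
Prior odds = 3.0000/1.4750 = 2.0339, so P(A) = 2.0339/(1+2.0339) ≈ 0.67.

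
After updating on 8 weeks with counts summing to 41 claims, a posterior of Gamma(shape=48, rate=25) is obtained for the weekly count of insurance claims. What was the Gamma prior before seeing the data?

Gamma–Poisson conjugacy: posterior shape = α + Σxᵢ, posterior rate = β + n.
So α = 48 − 41 = 7 and β = 25 − 8 = 17.

Gamma(shape=7, rate=17)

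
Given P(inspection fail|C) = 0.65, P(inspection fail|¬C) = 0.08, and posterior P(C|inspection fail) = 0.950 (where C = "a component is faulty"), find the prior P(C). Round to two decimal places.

P(C) = 0.70

In odds form, posterior odds = prior odds × likelihood ratio, so prior odds = posterior odds ÷ LR.
Posterior odds = 0.950/(1−0.950) = 19.0000. LR = 0.65/0.08 = 8.1250.
Prior odds = 19.0000/8.1250 = 2.3385, so P(C) = 2.3385/(1+2.3385) ≈ 0.70.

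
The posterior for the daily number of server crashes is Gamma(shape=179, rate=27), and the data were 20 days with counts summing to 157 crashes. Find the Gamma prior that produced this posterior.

Gamma(shape=22, rate=7)

Gamma–Poisson conjugacy: posterior shape = α + Σxᵢ, posterior rate = β + n.
So α = 179 − 157 = 22 and β = 27 − 20 = 7.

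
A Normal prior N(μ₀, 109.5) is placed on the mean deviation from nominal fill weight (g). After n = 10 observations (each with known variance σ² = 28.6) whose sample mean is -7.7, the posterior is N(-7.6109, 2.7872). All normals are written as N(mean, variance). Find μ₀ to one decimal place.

The posterior mean is a precision-weighted average: μ_n = (τ₀μ₀ + τ_data·x̄)/(τ₀+τ_data), with τ₀=1/σ₀² and τ_data=n/σ².
Here τ₀ = 1/109.5 = 0.009132 and τ_data = 10/28.6 = 0.349650, so τ_n = 0.358782.
Rearranging for μ₀: μ₀ = (μ_n·τ_n − τ_data·x̄)/τ₀ = (-7.6109·0.358782 − 0.349650·-7.7) / 0.009132 = -0.038349/0.009132 ≈ -4.2.

μ₀ = -4.2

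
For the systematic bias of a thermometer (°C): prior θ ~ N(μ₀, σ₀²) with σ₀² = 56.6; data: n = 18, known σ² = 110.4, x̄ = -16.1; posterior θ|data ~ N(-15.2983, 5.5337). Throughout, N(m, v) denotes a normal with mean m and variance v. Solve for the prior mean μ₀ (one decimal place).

The posterior mean is a precision-weighted average: μ_n = (τ₀μ₀ + τ_data·x̄)/(τ₀+τ_data), with τ₀=1/σ₀² and τ_data=n/σ².
Here τ₀ = 1/56.6 = 0.017668 and τ_data = 18/110.4 = 0.163043, so τ_n = 0.180711.
Rearranging for μ₀: μ₀ = (μ_n·τ_n − τ_data·x̄)/τ₀ = (-15.2983·0.180711 − 0.163043·-16.1) / 0.017668 = -0.139579/0.017668 ≈ -7.9.

μ₀ = -7.9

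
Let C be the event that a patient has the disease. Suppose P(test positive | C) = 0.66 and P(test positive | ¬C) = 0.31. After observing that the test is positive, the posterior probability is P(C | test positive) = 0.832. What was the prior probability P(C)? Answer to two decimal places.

In odds form, posterior odds = prior odds × likelihood ratio, so prior odds = posterior odds ÷ LR.
Posterior odds = 0.832/(1−0.832) = 4.9524. LR = 0.66/0.31 = 2.1290.
Prior odds = 4.9524/2.1290 = 2.3262, so P(C) = 2.3262/(1+2.3262) ≈ 0.70.

P(C) = 0.70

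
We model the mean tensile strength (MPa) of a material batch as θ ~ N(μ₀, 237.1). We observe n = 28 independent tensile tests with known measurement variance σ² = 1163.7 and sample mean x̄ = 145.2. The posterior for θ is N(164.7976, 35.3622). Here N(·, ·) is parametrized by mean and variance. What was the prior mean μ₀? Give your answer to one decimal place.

μ₀ = 276.6

With known observation variance, the Normal–Normal posterior has precision τ_n = τ₀ + n/σ² and mean μ_n = (τ₀μ₀ + (n/σ²)x̄)/τ_n.
Here τ₀ = 1/237.1 = 0.004218 and τ_data = 28/1163.7 = 0.024061, so τ_n = 0.028279.
Rearranging for μ₀: μ₀ = (μ_n·τ_n − τ_data·x̄)/τ₀ = (164.7976·0.028279 − 0.024061·145.2) / 0.004218 = 1.166654/0.004218 ≈ 276.6.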